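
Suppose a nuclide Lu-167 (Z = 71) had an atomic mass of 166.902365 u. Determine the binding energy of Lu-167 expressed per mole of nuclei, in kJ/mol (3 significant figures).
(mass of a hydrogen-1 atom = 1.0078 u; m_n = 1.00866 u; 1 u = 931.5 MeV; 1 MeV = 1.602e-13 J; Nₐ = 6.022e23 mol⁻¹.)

The nucleus contains 71 protons and 167 − 71 = 96 neutrons.
Σm = 71·m(¹H) + 96·m_n = 71.5538 + 96.83136 = 168.38516 u
Mass defect Δm = 168.38516 − 166.902365 = 1.482795 u
Converting to energy: 1.482795 u × 931.5 MeV/u = 1381.22 MeV
Per nucleus in joules: 1381.22 MeV × 1.602e-13 J/MeV = 2.2127e-10 J
Per mole: 2.2127e-10 J × 6.022e23 mol⁻¹ = 1.3325e+14 J/mol

1.33e+11 kJ/mol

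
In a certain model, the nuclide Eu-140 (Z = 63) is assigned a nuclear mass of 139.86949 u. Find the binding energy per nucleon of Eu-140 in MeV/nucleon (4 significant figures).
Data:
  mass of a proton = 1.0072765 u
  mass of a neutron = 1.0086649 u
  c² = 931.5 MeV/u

The nucleus contains 63 protons and 140 − 63 = 77 neutrons.
Mass of separated nucleons = 63(1.0072765) + 77(1.0086649) = 63.4584195 + 77.6671973 = 141.1256168 u
The mass defect is 141.1256168 − 139.86949 = 1.2561268 u.
Converting to energy: 1.2561268 u × 931.5 MeV/u = 1170.08 MeV
Per nucleon: 1170.08 / 140 = 8.358 MeV

8.358 MeV/nucleon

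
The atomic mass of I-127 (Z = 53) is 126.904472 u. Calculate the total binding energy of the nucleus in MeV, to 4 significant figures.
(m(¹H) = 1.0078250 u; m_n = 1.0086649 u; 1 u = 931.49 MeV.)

1073 MeV

The nucleus contains 53 protons and 127 − 53 = 74 neutrons.
Σm = 53·m(¹H) + 74·m_n = 53.4147250 + 74.6412026 = 128.0559276 u
The mass defect is 128.0559276 − 126.904472 = 1.1514556 u.
Binding energy = Δm·c² = 1.1514556 × 931.49 MeV/u = 1072.57 MeV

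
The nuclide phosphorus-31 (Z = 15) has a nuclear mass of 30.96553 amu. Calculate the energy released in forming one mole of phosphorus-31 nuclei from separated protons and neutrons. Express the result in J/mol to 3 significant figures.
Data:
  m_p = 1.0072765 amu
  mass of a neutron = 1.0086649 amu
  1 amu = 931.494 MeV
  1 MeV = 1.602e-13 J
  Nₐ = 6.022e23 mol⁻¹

2.54e+13 J/mol

Mass of separated nucleons = 15(1.0072765) + 16(1.0086649) = 15.1091475 + 16.1386384 = 31.2477859 amu
Δm = 31.2477859 − 30.96553 = 0.2822559 amu
Binding energy = Δm·c² = 0.2822559 × 931.494 MeV/amu = 262.920 MeV
Per nucleus in joules: 262.920 MeV × 1.602e-13 J/MeV = 4.2120e-11 J
Per mole: 4.2120e-11 J × 6.022e23 mol⁻¹ = 2.5365e+13 J/mol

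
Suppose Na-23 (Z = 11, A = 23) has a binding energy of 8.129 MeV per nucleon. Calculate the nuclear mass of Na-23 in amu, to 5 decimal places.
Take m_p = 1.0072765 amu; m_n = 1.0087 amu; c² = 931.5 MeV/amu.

Total binding energy = 23 × 8.129 = 186.967 MeV
Mass defect = 186.967 MeV / (931.5 MeV/amu) = 0.2007160 amu
Constituent mass = 11(1.0072765) + 12(1.0087) = 23.1844415 amu
Nuclear mass = 23.1844415 − 0.2007160 = 22.9837255 amu ≈ 22.98373 amu (to 5 decimal places)

22.98373 amu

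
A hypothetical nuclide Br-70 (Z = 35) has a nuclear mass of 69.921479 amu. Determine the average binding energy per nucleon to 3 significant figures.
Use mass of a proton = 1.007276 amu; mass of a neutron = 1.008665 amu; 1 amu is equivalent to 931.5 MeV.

8.47 MeV/nucleon

Z = 35, so N = A − Z = 70 − 35 = 35.
Mass of separated nucleons = 35(1.007276) + 35(1.008665) = 35.254660 + 35.303275 = 70.557935 amu
The mass defect is 70.557935 − 69.921479 = 0.636456 amu.
E_B = 0.636456 × 931.5 = 592.859 MeV
BE/A = 592.859 MeV / 70 = 8.469 MeV/nucleon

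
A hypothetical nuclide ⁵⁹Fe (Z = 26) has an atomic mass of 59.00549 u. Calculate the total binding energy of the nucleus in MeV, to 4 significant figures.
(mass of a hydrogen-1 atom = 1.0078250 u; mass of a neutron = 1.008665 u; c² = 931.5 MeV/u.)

450.8 MeV

Total constituent mass: 26 × 1.0078250 + 33 × 1.008665 = 59.4893950 u
Mass defect Δm = 59.4893950 − 59.00549 = 0.4839050 u
Converting to energy: 0.4839050 u × 931.5 MeV/u = 450.758 MeV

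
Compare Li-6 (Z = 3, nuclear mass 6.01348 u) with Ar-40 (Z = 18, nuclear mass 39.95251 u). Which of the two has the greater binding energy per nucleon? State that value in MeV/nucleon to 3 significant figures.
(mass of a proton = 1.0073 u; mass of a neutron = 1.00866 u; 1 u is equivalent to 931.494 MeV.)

Ar-40; 8.60 MeV/nucleon

Li-6: Σm = 3(1.0073) + 3(1.00866) = 6.04788 u; Δm = 0.03440 u; E_B = 32.043 MeV; E_B/A = 5.341 MeV
Ar-40: Σm = 18(1.0073) + 22(1.00866) = 40.32192 u; Δm = 0.36941 u; E_B = 344.10 MeV; E_B/A = 8.603 MeV
Ar-40 has the higher binding energy per nucleon, so it is the more tightly bound nucleus.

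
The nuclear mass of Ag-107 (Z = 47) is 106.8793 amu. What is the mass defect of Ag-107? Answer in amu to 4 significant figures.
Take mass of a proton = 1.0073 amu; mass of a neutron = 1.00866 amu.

Z = 47, so N = A − Z = 107 − 47 = 60.
Total constituent mass: 47 × 1.0073 + 60 × 1.00866 = 107.86270 amu
Mass defect Δm = 107.86270 − 106.8793 = 0.98340 amu

0.9834 amu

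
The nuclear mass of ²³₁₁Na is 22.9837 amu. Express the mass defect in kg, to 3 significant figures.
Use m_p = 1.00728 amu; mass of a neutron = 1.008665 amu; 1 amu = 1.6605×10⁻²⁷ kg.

3.33e-28 kg

Z = 11, so N = A − Z = 23 − 11 = 12.
Mass of separated nucleons = 11(1.00728) + 12(1.008665) = 11.08008 + 12.103980 = 23.184060 amu
Δm = 23.184060 − 22.9837 = 0.200360 amu
In SI units: 0.200360 amu × 1.6605×10⁻²⁷ kg/amu = 3.3270e-28 kg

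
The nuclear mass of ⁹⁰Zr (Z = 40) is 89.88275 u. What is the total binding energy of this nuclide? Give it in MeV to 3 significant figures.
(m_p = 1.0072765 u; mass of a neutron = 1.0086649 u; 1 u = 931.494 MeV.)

784 MeV

Total constituent mass: 40 × 1.0072765 + 50 × 1.0086649 = 90.7243050 u
Δm = 90.7243050 − 89.88275 = 0.8415550 u
Converting to energy: 0.8415550 u × 931.494 MeV/u = 783.903 MeV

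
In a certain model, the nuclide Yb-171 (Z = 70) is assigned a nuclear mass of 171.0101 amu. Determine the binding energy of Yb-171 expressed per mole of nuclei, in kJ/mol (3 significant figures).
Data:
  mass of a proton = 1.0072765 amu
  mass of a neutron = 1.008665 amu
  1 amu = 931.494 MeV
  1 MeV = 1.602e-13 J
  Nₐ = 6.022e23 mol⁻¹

1.24e+11 kJ/mol

With 70 protons and 101 neutrons (A = 171):
Mass of separated nucleons = 70(1.0072765) + 101(1.008665) = 70.5093550 + 101.875165 = 172.3845200 amu
Mass defect Δm = 172.3845200 − 171.0101 = 1.3744200 amu
E_B = 1.3744200 × 931.494 = 1280.26 MeV
Per nucleus in joules: 1280.26 MeV × 1.602e-13 J/MeV = 2.0510e-10 J
Per mole: 2.0510e-10 J × 6.022e23 mol⁻¹ = 1.2351e+14 J/mol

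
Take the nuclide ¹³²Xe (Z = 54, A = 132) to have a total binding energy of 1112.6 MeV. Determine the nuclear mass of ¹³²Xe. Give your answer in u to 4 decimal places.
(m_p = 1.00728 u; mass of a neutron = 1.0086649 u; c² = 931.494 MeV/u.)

Mass defect = 1112.6 MeV / (931.494 MeV/u) = 1.194425 u
Constituent mass = 54(1.00728) + 78(1.0086649) = 133.0689822 u
Nuclear mass = 133.0689822 − 1.194425 = 131.8745572 u ≈ 131.8746 u (to 4 decimal places)

131.8746 u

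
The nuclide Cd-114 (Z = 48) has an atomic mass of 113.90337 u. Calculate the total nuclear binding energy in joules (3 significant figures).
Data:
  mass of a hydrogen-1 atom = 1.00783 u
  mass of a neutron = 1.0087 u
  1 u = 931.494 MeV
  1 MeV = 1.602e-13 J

Mass of separated nucleons = 48(1.00783) + 66(1.0087) = 48.37584 + 66.5742 = 114.95004 u
The mass defect is 114.95004 − 113.90337 = 1.04667 u.
Converting to energy: 1.04667 u × 931.494 MeV/u = 974.967 MeV
In joules: 974.967 MeV × 1.602e-13 J/MeV = 1.5619e-10 J

1.56e-10 J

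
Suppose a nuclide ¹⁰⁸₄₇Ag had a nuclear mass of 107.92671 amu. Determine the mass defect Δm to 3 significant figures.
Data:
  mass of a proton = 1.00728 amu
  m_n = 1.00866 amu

0.944 amu

The nucleus contains 47 protons and 108 − 47 = 61 neutrons.
Total constituent mass: 47 × 1.00728 + 61 × 1.00866 = 108.87042 amu
Δm = 108.87042 − 107.92671 = 0.94371 amu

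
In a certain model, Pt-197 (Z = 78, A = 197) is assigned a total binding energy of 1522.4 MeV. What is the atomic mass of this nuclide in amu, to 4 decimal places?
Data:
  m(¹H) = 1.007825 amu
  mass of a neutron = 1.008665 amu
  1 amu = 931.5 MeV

197.0071 amu

Mass defect = 1522.4 MeV / (931.5 MeV/amu) = 1.634353 amu
Constituent mass = 78(1.007825) + 119(1.008665) = 198.641485 amu
Atomic mass = 198.641485 − 1.634353 = 197.007132 amu ≈ 197.0071 amu (to 4 decimal places)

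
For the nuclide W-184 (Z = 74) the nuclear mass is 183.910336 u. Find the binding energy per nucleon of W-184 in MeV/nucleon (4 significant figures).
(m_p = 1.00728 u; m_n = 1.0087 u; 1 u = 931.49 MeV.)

8.026 MeV/nucleon

The nucleus contains 74 protons and 184 − 74 = 110 neutrons.
Total constituent mass: 74 × 1.00728 + 110 × 1.0087 = 185.49572 u
The mass defect is 185.49572 − 183.910336 = 1.585384 u.
Binding energy = Δm·c² = 1.585384 × 931.49 MeV/u = 1476.77 MeV
Dividing by A = 184 gives 8.026 MeV per nucleon.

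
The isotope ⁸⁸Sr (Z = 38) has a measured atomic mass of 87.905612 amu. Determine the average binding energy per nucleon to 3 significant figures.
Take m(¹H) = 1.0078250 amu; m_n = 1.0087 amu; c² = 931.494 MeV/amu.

8.75 MeV/nucleon

Mass of separated nucleons = 38(1.0078250) + 50(1.0087) = 38.2973500 + 50.4350 = 88.7323500 amu
The mass defect is 88.7323500 − 87.905612 = 0.8267380 amu.
E_B = 0.8267380 × 931.494 = 770.101 MeV
BE/A = 770.101 MeV / 88 = 8.751 MeV/nucleon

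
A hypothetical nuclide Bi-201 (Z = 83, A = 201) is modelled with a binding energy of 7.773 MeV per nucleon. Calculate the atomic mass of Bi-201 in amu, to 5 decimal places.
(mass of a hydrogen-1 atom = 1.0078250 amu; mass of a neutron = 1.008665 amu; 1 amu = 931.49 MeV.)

Total binding energy = 201 × 7.773 = 1562.373 MeV
Mass defect = 1562.373 MeV / (931.49 MeV/amu) = 1.6772837 amu
Constituent mass = 83(1.0078250) + 118(1.008665) = 202.6719450 amu
Atomic mass = 202.6719450 − 1.6772837 = 200.9946613 amu ≈ 200.99466 amu (to 5 decimal places)

200.99466 amu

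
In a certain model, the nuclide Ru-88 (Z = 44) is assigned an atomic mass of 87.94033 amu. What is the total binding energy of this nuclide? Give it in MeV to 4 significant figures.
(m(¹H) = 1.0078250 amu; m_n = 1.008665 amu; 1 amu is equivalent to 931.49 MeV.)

731.4 MeV

With 44 protons and 44 neutrons (A = 88):
Mass of separated nucleons = 44(1.0078250) + 44(1.008665) = 44.3443000 + 44.381260 = 88.7255600 amu
The mass defect is 88.7255600 − 87.94033 = 0.7852300 amu.
Converting to energy: 0.7852300 amu × 931.49 MeV/amu = 731.434 MeV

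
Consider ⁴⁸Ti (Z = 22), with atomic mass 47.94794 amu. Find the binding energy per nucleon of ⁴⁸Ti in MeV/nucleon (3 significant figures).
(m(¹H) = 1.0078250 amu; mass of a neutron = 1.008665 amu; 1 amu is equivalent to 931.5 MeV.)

8.72 MeV/nucleon

The nucleus contains 22 protons and 48 − 22 = 26 neutrons.
Total constituent mass: 22 × 1.0078250 + 26 × 1.008665 = 48.3974400 amu
Mass defect Δm = 48.3974400 − 47.94794 = 0.4495000 amu
E_B = 0.4495000 × 931.5 = 418.709 MeV
Per nucleon: 418.709 / 48 = 8.723 MeV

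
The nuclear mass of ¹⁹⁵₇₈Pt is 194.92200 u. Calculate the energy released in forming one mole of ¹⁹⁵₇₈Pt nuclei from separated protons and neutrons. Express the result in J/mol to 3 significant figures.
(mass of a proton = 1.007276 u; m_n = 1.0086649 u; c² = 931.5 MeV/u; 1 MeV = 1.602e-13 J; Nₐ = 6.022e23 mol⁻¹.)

1.49e+14 J/mol

Σm = 78·m_p + 117·m_n = 78.567528 + 118.0137933 = 196.5813213 u
Mass defect Δm = 196.5813213 − 194.92200 = 1.6593213 u
Converting to energy: 1.6593213 u × 931.5 MeV/u = 1545.66 MeV
Per nucleus in joules: 1545.66 MeV × 1.602e-13 J/MeV = 2.4761e-10 J
Per mole: 2.4761e-10 J × 6.022e23 mol⁻¹ = 1.4911e+14 J/mol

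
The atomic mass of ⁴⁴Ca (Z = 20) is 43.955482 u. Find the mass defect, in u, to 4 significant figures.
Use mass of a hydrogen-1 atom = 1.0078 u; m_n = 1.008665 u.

0.4085 u

With 20 protons and 24 neutrons (A = 44):
Total constituent mass: 20 × 1.0078 + 24 × 1.008665 = 44.363960 u
The mass defect is 44.363960 − 43.955482 = 0.408478 u.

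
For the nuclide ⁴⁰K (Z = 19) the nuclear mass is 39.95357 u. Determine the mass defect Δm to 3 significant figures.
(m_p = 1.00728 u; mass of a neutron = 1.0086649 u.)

0.367 u

Z = 19, so N = A − Z = 40 − 19 = 21.
Mass of separated nucleons = 19(1.00728) + 21(1.0086649) = 19.13832 + 21.1819629 = 40.3202829 u
Mass defect Δm = 40.3202829 − 39.95357 = 0.3667129 u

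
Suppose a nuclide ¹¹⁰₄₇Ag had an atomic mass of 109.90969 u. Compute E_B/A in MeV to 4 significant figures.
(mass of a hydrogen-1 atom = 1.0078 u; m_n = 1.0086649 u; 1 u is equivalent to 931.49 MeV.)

8.492 MeV/nucleon

Total constituent mass: 47 × 1.0078 + 63 × 1.0086649 = 110.9124887 u
The mass defect is 110.9124887 − 109.90969 = 1.0027987 u.
Converting to energy: 1.0027987 u × 931.49 MeV/u = 934.097 MeV
BE/A = 934.097 MeV / 110 = 8.492 MeV/nucleon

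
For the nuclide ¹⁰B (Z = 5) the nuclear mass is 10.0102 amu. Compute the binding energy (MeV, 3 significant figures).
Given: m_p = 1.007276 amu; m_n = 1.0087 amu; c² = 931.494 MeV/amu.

64.9 MeV

Total constituent mass: 5 × 1.007276 + 5 × 1.0087 = 10.079880 amu
The mass defect is 10.079880 − 10.0102 = 0.069680 amu.
E_B = 0.069680 × 931.494 = 64.9065 MeV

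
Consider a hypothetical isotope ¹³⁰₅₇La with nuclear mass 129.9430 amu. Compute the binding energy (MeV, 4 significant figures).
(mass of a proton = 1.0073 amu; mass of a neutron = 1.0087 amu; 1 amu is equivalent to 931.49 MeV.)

The nucleus contains 57 protons and 130 − 57 = 73 neutrons.
Mass of separated nucleons = 57(1.0073) + 73(1.0087) = 57.4161 + 73.6351 = 131.0512 amu
Mass defect Δm = 131.0512 − 129.9430 = 1.1082 amu
Binding energy = Δm·c² = 1.1082 × 931.49 MeV/amu = 1032.28 MeV

1032 MeV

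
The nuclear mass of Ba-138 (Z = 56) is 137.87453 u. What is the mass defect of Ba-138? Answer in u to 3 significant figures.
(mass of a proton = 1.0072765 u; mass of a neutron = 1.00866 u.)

The nucleus contains 56 protons and 138 − 56 = 82 neutrons.
Total constituent mass: 56 × 1.0072765 + 82 × 1.00866 = 139.1176040 u
Δm = 139.1176040 − 137.87453 = 1.2430740 u

1.24 u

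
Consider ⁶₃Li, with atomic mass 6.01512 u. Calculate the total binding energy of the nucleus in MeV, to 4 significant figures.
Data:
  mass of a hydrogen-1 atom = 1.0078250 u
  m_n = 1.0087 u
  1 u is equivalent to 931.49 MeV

Σm = 3·m(¹H) + 3·m_n = 3.0234750 + 3.0261 = 6.0495750 u
The mass defect is 6.0495750 − 6.01512 = 0.0344550 u.
E_B = 0.0344550 × 931.49 = 32.0945 MeV

32.09 MeV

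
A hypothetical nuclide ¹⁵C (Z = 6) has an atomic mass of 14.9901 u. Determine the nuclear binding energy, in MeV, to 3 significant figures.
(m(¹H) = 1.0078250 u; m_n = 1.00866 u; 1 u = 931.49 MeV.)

126 MeV

The nucleus contains 6 protons and 15 − 6 = 9 neutrons.
Σm = 6·m(¹H) + 9·m_n = 6.0469500 + 9.07794 = 15.1248900 u
The mass defect is 15.1248900 − 14.9901 = 0.1347900 u.
Converting to energy: 0.1347900 u × 931.49 MeV/u = 125.556 MeV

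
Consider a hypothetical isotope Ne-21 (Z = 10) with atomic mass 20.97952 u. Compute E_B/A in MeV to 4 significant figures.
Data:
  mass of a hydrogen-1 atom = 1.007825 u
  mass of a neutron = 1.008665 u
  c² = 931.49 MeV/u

8.607 MeV/nucleon

The nucleus contains 10 protons and 21 − 10 = 11 neutrons.
Σm = 10·m(¹H) + 11·m_n = 10.078250 + 11.095315 = 21.173565 u
Δm = 21.173565 − 20.97952 = 0.194045 u
Binding energy = Δm·c² = 0.194045 × 931.49 MeV/u = 180.751 MeV
BE/A = 180.751 MeV / 21 = 8.607 MeV/nucleon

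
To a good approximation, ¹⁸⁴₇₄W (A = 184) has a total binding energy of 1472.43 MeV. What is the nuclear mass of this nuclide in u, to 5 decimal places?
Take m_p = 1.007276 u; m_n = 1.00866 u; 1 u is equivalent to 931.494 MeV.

183.91031 u

Mass defect = 1472.43 MeV / (931.494 MeV/u) = 1.5807187 u
Constituent mass = 74(1.007276) + 110(1.00866) = 185.491024 u
Nuclear mass = 185.491024 − 1.5807187 = 183.9103053 u ≈ 183.91031 u (to 5 decimal places)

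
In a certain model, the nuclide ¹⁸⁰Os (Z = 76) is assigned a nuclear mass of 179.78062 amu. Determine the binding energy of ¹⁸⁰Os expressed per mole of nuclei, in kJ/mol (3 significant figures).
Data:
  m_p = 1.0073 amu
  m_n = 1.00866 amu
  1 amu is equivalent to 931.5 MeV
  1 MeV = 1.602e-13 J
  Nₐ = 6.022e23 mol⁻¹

Z = 76, so N = A − Z = 180 − 76 = 104.
Total constituent mass: 76 × 1.0073 + 104 × 1.00866 = 181.45544 amu
Mass defect Δm = 181.45544 − 179.78062 = 1.67482 amu
E_B = 1.67482 × 931.5 = 1560.09 MeV
Per nucleus in joules: 1560.09 MeV × 1.602e-13 J/MeV = 2.4993e-10 J
Per mole: 2.4993e-10 J × 6.022e23 mol⁻¹ = 1.5051e+14 J/mol

1.51e+11 kJ/mol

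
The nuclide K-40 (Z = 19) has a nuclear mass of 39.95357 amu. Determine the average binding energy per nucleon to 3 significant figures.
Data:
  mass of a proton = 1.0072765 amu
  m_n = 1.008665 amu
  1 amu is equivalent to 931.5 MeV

With 19 protons and 21 neutrons (A = 40):
Mass of separated nucleons = 19(1.0072765) + 21(1.008665) = 19.1382535 + 21.181965 = 40.3202185 amu
Δm = 40.3202185 − 39.95357 = 0.3666485 amu
Binding energy = Δm·c² = 0.3666485 × 931.5 MeV/amu = 341.533 MeV
Per nucleon: 341.533 / 40 = 8.538 MeV

8.54 MeV/nucleon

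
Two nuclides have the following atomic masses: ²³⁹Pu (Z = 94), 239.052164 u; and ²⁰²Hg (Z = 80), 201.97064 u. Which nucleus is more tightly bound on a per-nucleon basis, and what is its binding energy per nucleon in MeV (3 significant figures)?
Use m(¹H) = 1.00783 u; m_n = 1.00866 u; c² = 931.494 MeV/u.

²³⁹Pu: Σm = 94(1.00783) + 145(1.00866) = 240.99172 u; Δm = 1.939556 u; E_B = 1806.7 MeV; E_B/A = 7.559 MeV
²⁰²Hg: Σm = 80(1.00783) + 122(1.00866) = 203.68292 u; Δm = 1.71228 u; E_B = 1595.0 MeV; E_B/A = 7.896 MeV
²⁰²Hg has the higher binding energy per nucleon, so it is the more tightly bound nucleus.

²⁰²Hg; 7.90 MeV/nucleon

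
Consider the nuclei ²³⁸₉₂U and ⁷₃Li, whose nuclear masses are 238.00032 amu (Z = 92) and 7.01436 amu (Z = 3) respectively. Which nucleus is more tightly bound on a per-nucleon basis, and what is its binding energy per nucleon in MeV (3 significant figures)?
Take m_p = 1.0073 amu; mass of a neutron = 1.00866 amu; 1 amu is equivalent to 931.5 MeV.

²³⁸₉₂U: Σm = 92(1.0073) + 146(1.00866) = 239.93596 amu; Δm = 1.93564 amu; E_B = 1803.0 MeV; E_B/A = 7.576 MeV
⁷₃Li: Σm = 3(1.0073) + 4(1.00866) = 7.05654 amu; Δm = 0.04218 amu; E_B = 39.291 MeV; E_B/A = 5.613 MeV
²³⁸₉₂U has the higher binding energy per nucleon, so it is the more tightly bound nucleus.

²³⁸₉₂U; 7.58 MeV/nucleon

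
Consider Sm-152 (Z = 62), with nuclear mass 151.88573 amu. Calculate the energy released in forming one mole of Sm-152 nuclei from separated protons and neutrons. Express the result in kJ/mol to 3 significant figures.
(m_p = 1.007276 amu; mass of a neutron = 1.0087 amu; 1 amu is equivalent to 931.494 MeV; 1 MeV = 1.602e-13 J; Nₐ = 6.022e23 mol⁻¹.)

1.21e+11 kJ/mol

Z = 62, so N = A − Z = 152 − 62 = 90.
Σm = 62·m_p + 90·m_n = 62.451112 + 90.7830 = 153.234112 amu
The mass defect is 153.234112 − 151.88573 = 1.348382 amu.
Binding energy = Δm·c² = 1.348382 × 931.494 MeV/amu = 1256.01 MeV
Per nucleus in joules: 1256.01 MeV × 1.602e-13 J/MeV = 2.0121e-10 J
Per mole: 2.0121e-10 J × 6.022e23 mol⁻¹ = 1.2117e+14 J/mol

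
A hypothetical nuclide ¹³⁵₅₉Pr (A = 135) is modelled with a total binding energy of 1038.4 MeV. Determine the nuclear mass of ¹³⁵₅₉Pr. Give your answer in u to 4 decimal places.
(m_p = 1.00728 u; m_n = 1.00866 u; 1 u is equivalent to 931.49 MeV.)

Mass defect = 1038.4 MeV / (931.49 MeV/u) = 1.114773 u
Constituent mass = 59(1.00728) + 76(1.00866) = 136.08768 u
Nuclear mass = 136.08768 − 1.114773 = 134.972907 u ≈ 134.9729 u (to 4 decimal places)

134.9729 u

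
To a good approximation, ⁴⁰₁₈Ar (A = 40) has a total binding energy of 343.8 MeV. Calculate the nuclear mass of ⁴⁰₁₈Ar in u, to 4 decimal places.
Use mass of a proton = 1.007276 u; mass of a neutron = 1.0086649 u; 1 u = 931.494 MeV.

Mass defect = 343.8 MeV / (931.494 MeV/u) = 0.369085 u
Constituent mass = 18(1.007276) + 22(1.0086649) = 40.3215958 u
Nuclear mass = 40.3215958 − 0.369085 = 39.9525108 u ≈ 39.9525 u (to 4 decimal places)

39.9525 u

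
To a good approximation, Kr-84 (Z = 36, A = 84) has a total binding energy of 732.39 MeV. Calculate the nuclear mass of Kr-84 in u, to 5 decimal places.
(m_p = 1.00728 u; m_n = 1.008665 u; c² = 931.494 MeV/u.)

83.89175 u

Mass defect = 732.39 MeV / (931.494 MeV/u) = 0.7862531 u
Constituent mass = 36(1.00728) + 48(1.008665) = 84.678000 u
Nuclear mass = 84.678000 − 0.7862531 = 83.8917469 u ≈ 83.89175 u (to 5 decimal places)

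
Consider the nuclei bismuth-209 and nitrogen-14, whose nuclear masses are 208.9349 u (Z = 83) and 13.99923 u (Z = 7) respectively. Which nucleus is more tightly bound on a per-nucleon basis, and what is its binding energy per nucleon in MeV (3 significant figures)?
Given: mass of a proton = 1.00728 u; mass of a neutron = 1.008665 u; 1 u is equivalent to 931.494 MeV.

bismuth-209; 7.85 MeV/nucleon

bismuth-209: Σm = 83(1.00728) + 126(1.008665) = 210.696030 u; Δm = 1.761130 u; E_B = 1640.5 MeV; E_B/A = 7.849 MeV
nitrogen-14: Σm = 7(1.00728) + 7(1.008665) = 14.111615 u; Δm = 0.112385 u; E_B = 104.69 MeV; E_B/A = 7.478 MeV
bismuth-209 has the higher binding energy per nucleon, so it is the more tightly bound nucleus.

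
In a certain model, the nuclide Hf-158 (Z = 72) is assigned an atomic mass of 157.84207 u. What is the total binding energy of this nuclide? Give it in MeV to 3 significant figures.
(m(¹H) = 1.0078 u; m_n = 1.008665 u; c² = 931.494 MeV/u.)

Mass of separated nucleons = 72(1.0078) + 86(1.008665) = 72.5616 + 86.745190 = 159.306790 u
The mass defect is 159.306790 − 157.84207 = 1.464720 u.
Binding energy = Δm·c² = 1.464720 × 931.494 MeV/u = 1364.38 MeV

1360 MeV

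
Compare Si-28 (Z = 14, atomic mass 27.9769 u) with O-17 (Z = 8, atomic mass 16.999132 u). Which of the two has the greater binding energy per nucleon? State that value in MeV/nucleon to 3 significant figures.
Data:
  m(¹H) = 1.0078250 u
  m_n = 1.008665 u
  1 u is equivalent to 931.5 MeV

Si-28; 8.45 MeV/nucleon

Si-28: Σm = 14(1.0078250) + 14(1.008665) = 28.2308600 u; Δm = 0.2539600 u; E_B = 236.56 MeV; E_B/A = 8.449 MeV
O-17: Σm = 8(1.0078250) + 9(1.008665) = 17.1405850 u; Δm = 0.1414530 u; E_B = 131.76 MeV; E_B/A = 7.751 MeV
Si-28 has the higher binding energy per nucleon, so it is the more tightly bound nucleus.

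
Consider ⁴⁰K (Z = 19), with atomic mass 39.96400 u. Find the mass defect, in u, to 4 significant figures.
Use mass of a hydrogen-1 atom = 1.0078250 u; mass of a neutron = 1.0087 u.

0.3674 u

The nucleus contains 19 protons and 40 − 19 = 21 neutrons.
Total constituent mass: 19 × 1.0078250 + 21 × 1.0087 = 40.3313750 u
Mass defect Δm = 40.3313750 − 39.96400 = 0.3673750 u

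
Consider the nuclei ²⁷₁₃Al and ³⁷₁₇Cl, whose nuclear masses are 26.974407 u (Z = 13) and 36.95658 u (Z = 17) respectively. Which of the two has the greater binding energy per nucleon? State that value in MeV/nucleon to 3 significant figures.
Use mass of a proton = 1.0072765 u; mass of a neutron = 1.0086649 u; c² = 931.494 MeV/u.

³⁷₁₇Cl; 8.57 MeV/nucleon

²⁷₁₃Al: Σm = 13(1.0072765) + 14(1.0086649) = 27.2159031 u; Δm = 0.2414961 u; E_B = 224.952 MeV; E_B/A = 8.332 MeV
³⁷₁₇Cl: Σm = 17(1.0072765) + 20(1.0086649) = 37.2969985 u; Δm = 0.3404185 u; E_B = 317.10 MeV; E_B/A = 8.570 MeV
³⁷₁₇Cl has the higher binding energy per nucleon, so it is the more tightly bound nucleus.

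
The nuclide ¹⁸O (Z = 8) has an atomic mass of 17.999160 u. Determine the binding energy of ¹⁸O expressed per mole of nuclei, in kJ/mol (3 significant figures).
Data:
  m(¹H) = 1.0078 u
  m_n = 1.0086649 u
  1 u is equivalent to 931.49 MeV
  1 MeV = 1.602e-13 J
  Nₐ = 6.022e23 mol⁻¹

The nucleus contains 8 protons and 18 − 8 = 10 neutrons.
Σm = 8·m(¹H) + 10·m_n = 8.0624 + 10.0866490 = 18.1490490 u
Mass defect Δm = 18.1490490 − 17.999160 = 0.1498890 u
Binding energy = Δm·c² = 0.1498890 × 931.49 MeV/u = 139.620 MeV
Per nucleus in joules: 139.620 MeV × 1.602e-13 J/MeV = 2.2367e-11 J
Per mole: 2.2367e-11 J × 6.022e23 mol⁻¹ = 1.3469e+13 J/mol

1.35e+10 kJ/mol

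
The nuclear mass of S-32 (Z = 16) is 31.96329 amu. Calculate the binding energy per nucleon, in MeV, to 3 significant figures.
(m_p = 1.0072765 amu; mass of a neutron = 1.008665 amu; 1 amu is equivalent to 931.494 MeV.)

Mass of separated nucleons = 16(1.0072765) + 16(1.008665) = 16.1164240 + 16.138640 = 32.2550640 amu
The mass defect is 32.2550640 − 31.96329 = 0.2917740 amu.
E_B = 0.2917740 × 931.494 = 271.786 MeV
BE/A = 271.786 MeV / 32 = 8.493 MeV/nucleon

8.49 MeV/nucleon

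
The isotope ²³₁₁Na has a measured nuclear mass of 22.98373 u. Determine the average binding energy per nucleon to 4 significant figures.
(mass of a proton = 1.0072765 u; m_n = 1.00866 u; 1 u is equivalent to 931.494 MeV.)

8.109 MeV/nucleon

Mass of separated nucleons = 11(1.0072765) + 12(1.00866) = 11.0800415 + 12.10392 = 23.1839615 u
Mass defect Δm = 23.1839615 − 22.98373 = 0.2002315 u
Binding energy = Δm·c² = 0.2002315 × 931.494 MeV/u = 186.514 MeV
BE/A = 186.514 MeV / 23 = 8.109 MeV/nucleon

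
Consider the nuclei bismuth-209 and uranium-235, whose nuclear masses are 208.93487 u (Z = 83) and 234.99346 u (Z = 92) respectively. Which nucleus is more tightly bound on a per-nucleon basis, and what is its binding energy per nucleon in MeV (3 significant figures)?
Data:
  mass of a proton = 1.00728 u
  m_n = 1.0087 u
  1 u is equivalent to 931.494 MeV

bismuth-209; 7.87 MeV/nucleon

bismuth-209: Σm = 83(1.00728) + 126(1.0087) = 210.70044 u; Δm = 1.76557 u; E_B = 1644.6 MeV; E_B/A = 7.869 MeV
uranium-235: Σm = 92(1.00728) + 143(1.0087) = 236.91386 u; Δm = 1.92040 u; E_B = 1788.8 MeV; E_B/A = 7.612 MeV
bismuth-209 has the higher binding energy per nucleon, so it is the more tightly bound nucleus.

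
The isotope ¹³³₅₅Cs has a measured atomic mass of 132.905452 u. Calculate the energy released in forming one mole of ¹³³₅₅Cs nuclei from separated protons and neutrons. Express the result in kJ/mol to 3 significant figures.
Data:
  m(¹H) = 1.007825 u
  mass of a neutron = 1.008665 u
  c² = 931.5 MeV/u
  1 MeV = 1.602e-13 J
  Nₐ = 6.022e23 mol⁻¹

1.08e+11 kJ/mol

Z = 55, so N = A − Z = 133 − 55 = 78.
Σm = 55·m(¹H) + 78·m_n = 55.430375 + 78.675870 = 134.106245 u
Mass defect Δm = 134.106245 − 132.905452 = 1.200793 u
E_B = 1.200793 × 931.5 = 1118.54 MeV
Per nucleus in joules: 1118.54 MeV × 1.602e-13 J/MeV = 1.7919e-10 J
Per mole: 1.7919e-10 J × 6.022e23 mol⁻¹ = 1.0791e+14 J/mol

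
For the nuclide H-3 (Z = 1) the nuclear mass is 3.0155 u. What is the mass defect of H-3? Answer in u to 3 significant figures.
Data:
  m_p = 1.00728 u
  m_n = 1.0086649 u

With 1 protons and 2 neutrons (A = 3):
Total constituent mass: 1 × 1.00728 + 2 × 1.0086649 = 3.0246098 u
Mass defect Δm = 3.0246098 − 3.0155 = 0.0091098 u

0.00911 u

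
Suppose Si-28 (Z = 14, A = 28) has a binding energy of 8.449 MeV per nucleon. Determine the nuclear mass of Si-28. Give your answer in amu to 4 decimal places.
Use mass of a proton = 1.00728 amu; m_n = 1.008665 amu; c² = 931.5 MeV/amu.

Total binding energy = 28 × 8.449 = 236.572 MeV
Mass defect = 236.572 MeV / (931.5 MeV/amu) = 0.253969 amu
Constituent mass = 14(1.00728) + 14(1.008665) = 28.223230 amu
Nuclear mass = 28.223230 − 0.253969 = 27.969261 amu ≈ 27.9693 amu (to 4 decimal places)

27.9693 amu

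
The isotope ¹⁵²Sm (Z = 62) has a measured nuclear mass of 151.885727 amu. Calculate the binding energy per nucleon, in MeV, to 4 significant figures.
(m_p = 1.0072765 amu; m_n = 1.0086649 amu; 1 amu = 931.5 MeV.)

The nucleus contains 62 protons and 152 − 62 = 90 neutrons.
Mass of separated nucleons = 62(1.0072765) + 90(1.0086649) = 62.4511430 + 90.7798410 = 153.2309840 amu
The mass defect is 153.2309840 − 151.885727 = 1.3452570 amu.
Binding energy = Δm·c² = 1.3452570 × 931.5 MeV/amu = 1253.11 MeV
Per nucleon: 1253.11 / 152 = 8.244 MeV

8.244 MeV/nucleon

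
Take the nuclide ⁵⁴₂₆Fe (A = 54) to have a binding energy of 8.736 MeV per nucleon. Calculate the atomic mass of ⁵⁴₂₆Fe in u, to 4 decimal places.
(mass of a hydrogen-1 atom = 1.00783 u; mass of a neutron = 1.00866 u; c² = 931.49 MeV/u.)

Total binding energy = 54 × 8.736 = 471.744 MeV
Mass defect = 471.744 MeV / (931.49 MeV/u) = 0.506440 u
Constituent mass = 26(1.00783) + 28(1.00866) = 54.44606 u
Atomic mass = 54.44606 − 0.506440 = 53.939620 u ≈ 53.9396 u (to 4 decimal places)

53.9396 u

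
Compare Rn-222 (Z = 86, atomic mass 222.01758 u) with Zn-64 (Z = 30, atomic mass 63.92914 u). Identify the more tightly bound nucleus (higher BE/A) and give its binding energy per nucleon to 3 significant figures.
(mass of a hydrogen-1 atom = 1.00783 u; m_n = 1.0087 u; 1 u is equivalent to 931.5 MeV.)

Zn-64; 8.76 MeV/nucleon

Rn-222: Σm = 86(1.00783) + 136(1.0087) = 223.85658 u; Δm = 1.83900 u; E_B = 1713.0 MeV; E_B/A = 7.716 MeV
Zn-64: Σm = 30(1.00783) + 34(1.0087) = 64.53070 u; Δm = 0.60156 u; E_B = 560.353 MeV; E_B/A = 8.756 MeV
Zn-64 has the higher binding energy per nucleon, so it is the more tightly bound nucleus.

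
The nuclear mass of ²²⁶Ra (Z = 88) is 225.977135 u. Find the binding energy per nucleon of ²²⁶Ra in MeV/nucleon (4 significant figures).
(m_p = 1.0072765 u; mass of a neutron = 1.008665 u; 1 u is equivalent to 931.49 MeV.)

7.662 MeV/nucleon

Z = 88, so N = A − Z = 226 − 88 = 138.
Mass of separated nucleons = 88(1.0072765) + 138(1.008665) = 88.6403320 + 139.195770 = 227.8361020 u
Δm = 227.8361020 − 225.977135 = 1.8589670 u
Binding energy = Δm·c² = 1.8589670 × 931.49 MeV/u = 1731.61 MeV
BE/A = 1731.61 MeV / 226 = 7.662 MeV/nucleon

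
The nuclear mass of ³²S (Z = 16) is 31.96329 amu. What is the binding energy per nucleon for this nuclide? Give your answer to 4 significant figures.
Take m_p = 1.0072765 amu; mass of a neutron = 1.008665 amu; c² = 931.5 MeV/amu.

Σm = 16·m_p + 16·m_n = 16.1164240 + 16.138640 = 32.2550640 amu
Δm = 32.2550640 − 31.96329 = 0.2917740 amu
Binding energy = Δm·c² = 0.2917740 × 931.5 MeV/amu = 271.787 MeV
Dividing by A = 32 gives 8.493 MeV per nucleon.

8.493 MeV/nucleon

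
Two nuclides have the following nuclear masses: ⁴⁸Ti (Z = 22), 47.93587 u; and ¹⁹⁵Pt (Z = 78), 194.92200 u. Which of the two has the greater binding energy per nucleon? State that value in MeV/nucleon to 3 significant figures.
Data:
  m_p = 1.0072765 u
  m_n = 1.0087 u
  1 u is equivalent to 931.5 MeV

⁴⁸Ti: Σm = 22(1.0072765) + 26(1.0087) = 48.3862830 u; Δm = 0.4504130 u; E_B = 419.56 MeV; E_B/A = 8.741 MeV
¹⁹⁵Pt: Σm = 78(1.0072765) + 117(1.0087) = 196.5854670 u; Δm = 1.6634670 u; E_B = 1549.5 MeV; E_B/A = 7.946 MeV
⁴⁸Ti has the higher binding energy per nucleon, so it is the more tightly bound nucleus.

⁴⁸Ti; 8.74 MeV/nucleon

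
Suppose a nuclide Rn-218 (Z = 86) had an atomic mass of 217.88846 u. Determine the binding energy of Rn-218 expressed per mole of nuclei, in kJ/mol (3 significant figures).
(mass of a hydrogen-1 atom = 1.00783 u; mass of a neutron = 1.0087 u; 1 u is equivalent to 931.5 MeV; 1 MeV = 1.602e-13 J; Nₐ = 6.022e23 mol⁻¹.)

Σm = 86·m(¹H) + 132·m_n = 86.67338 + 133.1484 = 219.82178 u
The mass defect is 219.82178 − 217.88846 = 1.93332 u.
Converting to energy: 1.93332 u × 931.5 MeV/u = 1800.89 MeV
Per nucleus in joules: 1800.89 MeV × 1.602e-13 J/MeV = 2.8850e-10 J
Per mole: 2.8850e-10 J × 6.022e23 mol⁻¹ = 1.7373e+14 J/mol

1.74e+11 kJ/mol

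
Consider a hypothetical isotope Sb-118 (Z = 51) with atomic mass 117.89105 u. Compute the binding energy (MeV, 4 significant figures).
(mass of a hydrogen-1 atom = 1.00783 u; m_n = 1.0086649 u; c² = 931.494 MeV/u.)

With 51 protons and 67 neutrons (A = 118):
Total constituent mass: 51 × 1.00783 + 67 × 1.0086649 = 118.9798783 u
Δm = 118.9798783 − 117.89105 = 1.0888283 u
E_B = 1.0888283 × 931.494 = 1014.24 MeV

1014 MeV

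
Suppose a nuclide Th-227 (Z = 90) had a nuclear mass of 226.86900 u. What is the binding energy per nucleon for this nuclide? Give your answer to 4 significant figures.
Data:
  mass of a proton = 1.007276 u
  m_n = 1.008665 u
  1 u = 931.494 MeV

The nucleus contains 90 protons and 227 − 90 = 137 neutrons.
Σm = 90·m_p + 137·m_n = 90.654840 + 138.187105 = 228.841945 u
The mass defect is 228.841945 − 226.86900 = 1.972945 u.
Converting to energy: 1.972945 u × 931.494 MeV/u = 1837.79 MeV
BE/A = 1837.79 MeV / 227 = 8.096 MeV/nucleon

8.096 MeV/nucleon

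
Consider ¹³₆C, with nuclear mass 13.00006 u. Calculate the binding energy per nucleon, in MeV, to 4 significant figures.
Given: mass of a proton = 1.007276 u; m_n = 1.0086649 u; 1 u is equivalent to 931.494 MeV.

The nucleus contains 6 protons and 13 − 6 = 7 neutrons.
Σm = 6·m_p + 7·m_n = 6.043656 + 7.0606543 = 13.1043103 u
Mass defect Δm = 13.1043103 − 13.00006 = 0.1042503 u
E_B = 0.1042503 × 931.494 = 97.1085 MeV
BE/A = 97.1085 MeV / 13 = 7.470 MeV/nucleon

7.470 MeV/nucleon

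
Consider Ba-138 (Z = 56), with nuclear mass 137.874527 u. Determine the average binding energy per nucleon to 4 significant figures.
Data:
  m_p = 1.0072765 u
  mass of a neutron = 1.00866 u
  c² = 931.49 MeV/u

Σm = 56·m_p + 82·m_n = 56.4074840 + 82.71012 = 139.1176040 u
Mass defect Δm = 139.1176040 − 137.874527 = 1.2430770 u
Binding energy = Δm·c² = 1.2430770 × 931.49 MeV/u = 1157.91 MeV
BE/A = 1157.91 MeV / 138 = 8.391 MeV/nucleon

8.391 MeV/nucleon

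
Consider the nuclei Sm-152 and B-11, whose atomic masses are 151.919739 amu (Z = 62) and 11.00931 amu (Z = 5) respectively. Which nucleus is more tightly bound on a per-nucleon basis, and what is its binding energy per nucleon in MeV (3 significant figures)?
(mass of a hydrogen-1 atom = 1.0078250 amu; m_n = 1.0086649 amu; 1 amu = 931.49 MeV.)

Sm-152: Σm = 62(1.0078250) + 90(1.0086649) = 153.2649910 amu; Δm = 1.3452520 amu; E_B = 1253.1 MeV; E_B/A = 8.244 MeV
B-11: Σm = 5(1.0078250) + 6(1.0086649) = 11.0911144 amu; Δm = 0.0818044 amu; E_B = 76.200 MeV; E_B/A = 6.927 MeV
Sm-152 has the higher binding energy per nucleon, so it is the more tightly bound nucleus.

Sm-152; 8.24 MeV/nucleon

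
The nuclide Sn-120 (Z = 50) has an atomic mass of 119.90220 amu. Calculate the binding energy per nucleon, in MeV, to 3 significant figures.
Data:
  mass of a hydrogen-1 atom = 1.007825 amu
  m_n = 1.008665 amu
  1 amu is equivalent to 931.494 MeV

8.50 MeV/nucleon

Total constituent mass: 50 × 1.007825 + 70 × 1.008665 = 120.997800 amu
Δm = 120.997800 − 119.90220 = 1.095600 amu
E_B = 1.095600 × 931.494 = 1020.54 MeV
Dividing by A = 120 gives 8.5045 MeV per nucleon.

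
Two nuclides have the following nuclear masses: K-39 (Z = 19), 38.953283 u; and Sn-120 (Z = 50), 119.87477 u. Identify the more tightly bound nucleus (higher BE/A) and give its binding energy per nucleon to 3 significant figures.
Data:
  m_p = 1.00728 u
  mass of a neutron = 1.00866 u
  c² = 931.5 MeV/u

K-39: Σm = 19(1.00728) + 20(1.00866) = 39.31152 u; Δm = 0.358237 u; E_B = 333.70 MeV; E_B/A = 8.556 MeV
Sn-120: Σm = 50(1.00728) + 70(1.00866) = 120.97020 u; Δm = 1.09543 u; E_B = 1020.4 MeV; E_B/A = 8.503 MeV
K-39 has the higher binding energy per nucleon, so it is the more tightly bound nucleus.

K-39; 8.56 MeV/nucleon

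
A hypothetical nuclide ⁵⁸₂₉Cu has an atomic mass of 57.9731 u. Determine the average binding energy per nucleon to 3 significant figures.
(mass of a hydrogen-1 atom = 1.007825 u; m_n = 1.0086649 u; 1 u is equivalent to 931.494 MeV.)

With 29 protons and 29 neutrons (A = 58):
Total constituent mass: 29 × 1.007825 + 29 × 1.0086649 = 58.4782071 u
Mass defect Δm = 58.4782071 − 57.9731 = 0.5051071 u
Binding energy = Δm·c² = 0.5051071 × 931.494 MeV/u = 470.504 MeV
Dividing by A = 58 gives 8.112 MeV per nucleon.

8.11 MeV/nucleon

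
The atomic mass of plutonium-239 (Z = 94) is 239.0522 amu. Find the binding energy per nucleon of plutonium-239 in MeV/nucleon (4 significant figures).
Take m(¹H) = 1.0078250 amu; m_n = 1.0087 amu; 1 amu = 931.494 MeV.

Z = 94, so N = A − Z = 239 − 94 = 145.
Σm = 94·m(¹H) + 145·m_n = 94.7355500 + 146.2615 = 240.9970500 amu
Δm = 240.9970500 − 239.0522 = 1.9448500 amu
Converting to energy: 1.9448500 amu × 931.494 MeV/amu = 1811.62 MeV
BE/A = 1811.62 MeV / 239 = 7.580 MeV/nucleon

7.580 MeV/nucleon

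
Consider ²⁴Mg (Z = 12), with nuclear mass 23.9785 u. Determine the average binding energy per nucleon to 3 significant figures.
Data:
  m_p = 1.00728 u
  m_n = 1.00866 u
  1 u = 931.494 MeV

8.26 MeV/nucleon

Mass of separated nucleons = 12(1.00728) + 12(1.00866) = 12.08736 + 12.10392 = 24.19128 u
Δm = 24.19128 − 23.9785 = 0.21278 u
Converting to energy: 0.21278 u × 931.494 MeV/u = 198.203 MeV
Per nucleon: 198.203 / 24 = 8.258 MeV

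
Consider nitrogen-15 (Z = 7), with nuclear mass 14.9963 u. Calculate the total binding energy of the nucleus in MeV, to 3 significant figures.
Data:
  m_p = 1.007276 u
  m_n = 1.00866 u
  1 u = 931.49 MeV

Z = 7, so N = A − Z = 15 − 7 = 8.
Σm = 7·m_p + 8·m_n = 7.050932 + 8.06928 = 15.120212 u
The mass defect is 15.120212 − 14.9963 = 0.123912 u.
E_B = 0.123912 × 931.49 = 115.423 MeV

115 MeV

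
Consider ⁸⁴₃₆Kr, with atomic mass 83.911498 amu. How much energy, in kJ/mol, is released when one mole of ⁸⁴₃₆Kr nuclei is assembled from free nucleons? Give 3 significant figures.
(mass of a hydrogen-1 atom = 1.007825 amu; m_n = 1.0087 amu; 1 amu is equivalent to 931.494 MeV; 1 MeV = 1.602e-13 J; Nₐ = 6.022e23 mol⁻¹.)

7.08e+10 kJ/mol

The nucleus contains 36 protons and 84 − 36 = 48 neutrons.
Mass of separated nucleons = 36(1.007825) + 48(1.0087) = 36.281700 + 48.4176 = 84.699300 amu
The mass defect is 84.699300 − 83.911498 = 0.787802 amu.
E_B = 0.787802 × 931.494 = 733.833 MeV
Per nucleus in joules: 733.833 MeV × 1.602e-13 J/MeV = 1.1756e-10 J
Per mole: 1.1756e-10 J × 6.022e23 mol⁻¹ = 7.0795e+13 J/mol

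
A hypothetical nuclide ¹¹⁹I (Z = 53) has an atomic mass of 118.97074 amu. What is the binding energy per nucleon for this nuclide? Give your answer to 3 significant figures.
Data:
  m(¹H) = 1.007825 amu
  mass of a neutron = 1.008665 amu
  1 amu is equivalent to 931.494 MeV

7.95 MeV/nucleon

Total constituent mass: 53 × 1.007825 + 66 × 1.008665 = 119.986615 amu
The mass defect is 119.986615 − 118.97074 = 1.015875 amu.
E_B = 1.015875 × 931.494 = 946.281 MeV
Per nucleon: 946.281 / 119 = 7.952 MeV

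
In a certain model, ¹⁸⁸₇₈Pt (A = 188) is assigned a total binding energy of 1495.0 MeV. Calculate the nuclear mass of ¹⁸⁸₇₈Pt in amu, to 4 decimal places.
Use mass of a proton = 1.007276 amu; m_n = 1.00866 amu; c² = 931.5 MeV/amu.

187.9152 amu

Mass defect = 1495.0 MeV / (931.5 MeV/amu) = 1.604938 amu
Constituent mass = 78(1.007276) + 110(1.00866) = 189.520128 amu
Nuclear mass = 189.520128 − 1.604938 = 187.915190 amu ≈ 187.9152 amu (to 4 decimal places)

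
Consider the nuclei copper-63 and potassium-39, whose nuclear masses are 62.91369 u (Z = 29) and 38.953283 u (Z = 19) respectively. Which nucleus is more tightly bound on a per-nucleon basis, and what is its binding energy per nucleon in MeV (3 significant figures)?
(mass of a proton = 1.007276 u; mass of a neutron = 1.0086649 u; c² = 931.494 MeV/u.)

copper-63; 8.75 MeV/nucleon

copper-63: Σm = 29(1.007276) + 34(1.0086649) = 63.5056106 u; Δm = 0.5919206 u; E_B = 551.37 MeV; E_B/A = 8.752 MeV
potassium-39: Σm = 19(1.007276) + 20(1.0086649) = 39.3115420 u; Δm = 0.3582590 u; E_B = 333.72 MeV; E_B/A = 8.557 MeV
copper-63 has the higher binding energy per nucleon, so it is the more tightly bound nucleus.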